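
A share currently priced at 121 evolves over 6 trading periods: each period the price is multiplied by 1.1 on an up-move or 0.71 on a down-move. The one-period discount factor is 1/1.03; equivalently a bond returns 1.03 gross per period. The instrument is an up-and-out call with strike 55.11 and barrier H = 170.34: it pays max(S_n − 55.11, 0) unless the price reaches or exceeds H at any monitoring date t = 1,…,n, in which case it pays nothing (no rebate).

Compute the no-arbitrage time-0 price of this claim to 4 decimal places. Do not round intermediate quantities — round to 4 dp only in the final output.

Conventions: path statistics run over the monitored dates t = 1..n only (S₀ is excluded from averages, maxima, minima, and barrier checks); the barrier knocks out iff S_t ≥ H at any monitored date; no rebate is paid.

Risk-neutral up-probability p* = (R−d)/(u−d) = (1.03−0.71)/(1.1−0.71) = 0.8205; the claim prices as the p*-weighted sum of path payoffs discounted by R^6.
Enumerate all 2^6 = 64 price paths (U = up ×1.1, D = down ×0.71); each path with k up-moves has probability p*^k·(1−p*)^(6−k).
DDDDDD: M=85.9100, payoff=0.0000, prob=0.000033
UDDDDD: M=133.1000, payoff=0.0000, prob=0.000153
DUDDDD: M=94.5010, payoff=0.0000, prob=0.000153
UUDDDD: M=146.4100, payoff=0.0000, prob=0.000699
DDUDDD: M=85.9100, payoff=0.0000, prob=0.000153
UDUDDD: M=133.1000, payoff=0.0000, prob=0.000699
DUUDDD: M=103.9511, payoff=0.0000, prob=0.000699
UUUDDD: M=161.0510, payoff=2.5319, prob=0.003194
DDDUDD: M=85.9100, payoff=0.0000, prob=0.000153
UDDUDD: M=133.1000, payoff=0.0000, prob=0.000699
DUDUDD: M=94.5010, payoff=0.0000, prob=0.000699
UUDUDD: M=146.4100, payoff=2.5319, prob=0.003194
DDUUDD: M=85.9100, payoff=0.0000, prob=0.000699
UDUUDD: M=133.1000, payoff=2.5319, prob=0.003194
DUUUDD: M=114.3462, payoff=2.5319, prob=0.003194
UUUUDD: M=177.1561, payoff=0.0000, prob=0.014602
DDDDUD: M=85.9100, payoff=0.0000, prob=0.000153
UDDDUD: M=133.1000, payoff=0.0000, prob=0.000699
DUDDUD: M=94.5010, payoff=0.0000, prob=0.000699
UUDDUD: M=146.4100, payoff=2.5319, prob=0.003194
DDUDUD: M=85.9100, payoff=0.0000, prob=0.000699
UDUDUD: M=133.1000, payoff=2.5319, prob=0.003194
DUUDUD: M=103.9511, payoff=2.5319, prob=0.003194
UUUDUD: M=161.0510, payoff=34.1944, prob=0.014602
DDDUUD: M=85.9100, payoff=0.0000, prob=0.000699
UDDUUD: M=133.1000, payoff=2.5319, prob=0.003194
DUDUUD: M=94.5010, payoff=2.5319, prob=0.003194
UUDUUD: M=146.4100, payoff=34.1944, prob=0.014602
DDUUUD: M=85.9100, payoff=2.5319, prob=0.003194
UDUUUD: M=133.1000, payoff=34.1944, prob=0.014602
DUUUUD: M=125.7808, payoff=34.1944, prob=0.014602
UUUUUD: M=194.8717, payoff=0.0000, prob=0.066751
DDDDDU: M=85.9100, payoff=0.0000, prob=0.000153
UDDDDU: M=133.1000, payoff=0.0000, prob=0.000699
DUDDDU: M=94.5010, payoff=0.0000, prob=0.000699
UUDDDU: M=146.4100, payoff=2.5319, prob=0.003194
DDUDDU: M=85.9100, payoff=0.0000, prob=0.000699
UDUDDU: M=133.1000, payoff=2.5319, prob=0.003194
DUUDDU: M=103.9511, payoff=2.5319, prob=0.003194
UUUDDU: M=161.0510, payoff=34.1944, prob=0.014602
DDDUDU: M=85.9100, payoff=0.0000, prob=0.000699
UDDUDU: M=133.1000, payoff=2.5319, prob=0.003194
DUDUDU: M=94.5010, payoff=2.5319, prob=0.003194
UUDUDU: M=146.4100, payoff=34.1944, prob=0.014602
DDUUDU: M=85.9100, payoff=2.5319, prob=0.003194
UDUUDU: M=133.1000, payoff=34.1944, prob=0.014602
DUUUDU: M=114.3462, payoff=34.1944, prob=0.014602
UUUUDU: M=177.1561, payoff=0.0000, prob=0.066751
DDDDUU: M=85.9100, payoff=0.0000, prob=0.000699
UDDDUU: M=133.1000, payoff=2.5319, prob=0.003194
DUDDUU: M=94.5010, payoff=2.5319, prob=0.003194
UUDDUU: M=146.4100, payoff=34.1944, prob=0.014602
DDUDUU: M=85.9100, payoff=2.5319, prob=0.003194
UDUDUU: M=133.1000, payoff=34.1944, prob=0.014602
DUUDUU: M=103.9511, payoff=34.1944, prob=0.014602
UUUDUU: M=161.0510, payoff=83.2489, prob=0.066751
DDDUUU: M=85.9100, payoff=2.5319, prob=0.003194
UDDUUU: M=133.1000, payoff=34.1944, prob=0.014602
DUDUUU: M=94.5010, payoff=34.1944, prob=0.014602
UUDUUU: M=146.4100, payoff=83.2489, prob=0.066751
DDUUUU: M=89.3044, payoff=34.1944, prob=0.014602
UDUUUU: M=138.3589, payoff=83.2489, prob=0.066751
DUUUUU: M=138.3589, payoff=83.2489, prob=0.066751
UUUUUU: M=214.3589, payoff=0.0000, prob=0.305149
Price = Σ prob·payoff / R^6 = 29.379896 / 1.194052 = 24.6052

price = 24.6052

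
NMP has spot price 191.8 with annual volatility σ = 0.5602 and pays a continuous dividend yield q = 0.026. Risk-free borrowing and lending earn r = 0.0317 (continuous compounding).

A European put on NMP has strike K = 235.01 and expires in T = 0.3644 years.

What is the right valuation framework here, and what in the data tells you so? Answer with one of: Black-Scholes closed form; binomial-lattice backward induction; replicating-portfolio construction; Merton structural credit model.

framework: Black-Scholes closed form

Key observation: everything needed for the exact continuous-time valuation of the European put on NMP (strike 235.01) is given, and no feature rules the closed form out.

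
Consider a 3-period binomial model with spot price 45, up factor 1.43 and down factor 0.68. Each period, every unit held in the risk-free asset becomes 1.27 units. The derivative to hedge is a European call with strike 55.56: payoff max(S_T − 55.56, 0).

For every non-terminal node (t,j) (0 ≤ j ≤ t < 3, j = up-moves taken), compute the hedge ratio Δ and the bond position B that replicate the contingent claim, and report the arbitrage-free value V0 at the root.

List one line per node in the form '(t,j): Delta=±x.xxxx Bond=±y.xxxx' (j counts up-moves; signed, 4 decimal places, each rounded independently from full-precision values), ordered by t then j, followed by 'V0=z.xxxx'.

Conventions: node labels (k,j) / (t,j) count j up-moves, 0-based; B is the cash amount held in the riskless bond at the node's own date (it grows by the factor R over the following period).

(0,0): Delta=0.8278 Bond=-17.8275
(1,0): Delta=0.1893 Bond=-3.1017
(1,1): Delta=0.9102 Bond=-27.9396
(2,0): Delta=0.0000 Bond=0.0000
(2,1): Delta=0.2137 Bond=-5.0073
(2,2): Delta=1.0000 Bond=-43.7480
V0=19.4255

Arbitrage-free pricing uses the up-move probability p* = (R−d)/(u−d) = 0.7867, discounting each step at R = 1.27.
Terminal payoffs: V(3,0)=0.0000, V(3,1)=0.0000, V(3,2)=7.0139, V(3,3)=76.0293
Node (2,0) S=20.8080: V=(p*·0.0000+(1−p*)·0.0000)/1.27=0.0000; Δ=(0.0000−0.0000)/(29.7554−14.1494)=0.0000; B=V−Δ·S=0.0000
Node (2,1) S=43.7580: V=(p*·7.0139+(1−p*)·0.0000)/1.27=4.3446; Δ=(7.0139−0.0000)/(62.5739−29.7554)=0.2137; B=V−Δ·S=-5.0073
Node (2,2) S=92.0205: V=(p*·76.0293+(1−p*)·7.0139)/1.27=48.2725; Δ=(76.0293−7.0139)/(131.5893−62.5739)=1.0000; B=V−Δ·S=-43.7480
Node (1,0) S=30.6000: V=(p*·4.3446+(1−p*)·0.0000)/1.27=2.6911; Δ=(4.3446−0.0000)/(43.7580−20.8080)=0.1893; B=V−Δ·S=-3.1017
Node (1,1) S=64.3500: V=(p*·48.2725+(1−p*)·4.3446)/1.27=30.6309; Δ=(48.2725−4.3446)/(92.0205−43.7580)=0.9102; B=V−Δ·S=-27.9396
Node (0,0) S=45.0000: V=(p*·30.6309+(1−p*)·2.6911)/1.27=19.4255; Δ=(30.6309−2.6911)/(64.3500−30.6000)=0.8278; B=V−Δ·S=-17.8275
As a check, the time-0 holding Δ(0,0)·S0 + B(0,0) comes to 19.4255 — exactly V0.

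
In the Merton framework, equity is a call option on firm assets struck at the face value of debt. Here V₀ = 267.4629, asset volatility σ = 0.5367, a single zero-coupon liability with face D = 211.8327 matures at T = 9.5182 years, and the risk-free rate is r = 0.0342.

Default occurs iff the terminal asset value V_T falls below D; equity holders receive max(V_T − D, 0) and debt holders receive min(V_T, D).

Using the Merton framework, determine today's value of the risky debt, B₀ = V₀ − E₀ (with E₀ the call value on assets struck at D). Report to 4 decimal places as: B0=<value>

With assets at 267.4629 and a single debt payment of 211.8327 at 9.5182 years:
d₁ = [ln(V₀/D) + (r + σ²/2)T] / (σ√T)
   = [ln(267.4629/211.8327) + (0.0342 + 0.5·0.5367²)·9.5182] / (0.5367·√9.5182)
   = [0.233184 + 1.696366] / 1.655804 = 1.165325
d₂ = d₁ − σ√T = 1.165325 − 1.655804 = -0.490479
N(d₁) = 0.878056,  N(d₂) = 0.311897,  e^(−rT) = 0.722150
E₀ = V₀·N(d₁) − D·e^(−rT)·N(d₂)
   = 267.4629·0.878056 − 211.8327·0.722150·0.311897 = 187.134980
B₀ = V₀ − E₀ = 267.4629 − 187.134980 = 80.327920

B0=80.3279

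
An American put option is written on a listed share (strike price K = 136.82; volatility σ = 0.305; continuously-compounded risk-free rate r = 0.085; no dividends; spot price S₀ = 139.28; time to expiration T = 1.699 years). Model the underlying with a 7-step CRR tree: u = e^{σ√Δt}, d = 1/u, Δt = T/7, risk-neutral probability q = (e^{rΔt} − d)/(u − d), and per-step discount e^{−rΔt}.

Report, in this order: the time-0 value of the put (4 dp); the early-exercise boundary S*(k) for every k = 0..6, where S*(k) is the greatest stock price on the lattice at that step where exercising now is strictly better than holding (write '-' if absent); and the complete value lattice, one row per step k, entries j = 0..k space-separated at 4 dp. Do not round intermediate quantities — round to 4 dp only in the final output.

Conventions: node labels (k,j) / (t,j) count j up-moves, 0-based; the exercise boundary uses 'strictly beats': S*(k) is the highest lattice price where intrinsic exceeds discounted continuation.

price = 13.9946
boundary = - - 103.1272 88.7392 103.1272 88.7392 103.1272
tree:
13.9946
22.0757 7.4232
33.6928 12.7056 3.0601
48.0808 21.0908 5.8157 0.7522
60.4614 33.6928 10.8144 1.6394 0.0000
71.1147 48.0808 19.5144 3.5730 0.0000 0.0000
80.2817 60.4614 33.6928 7.7872 0.0000 0.0000 0.0000
88.1698 71.1147 48.0808 16.9719 0.0000 0.0000 0.0000 0.0000

Δt=0.24271, u=1.16214, d=0.86048, q=0.53161, disc=e^(-rΔt)=0.97958
k=7 terminal: V=max(K-S,0) → 88.1698 71.1147 48.0808 16.9719 0.0000 0.0000 0.0000 0.0000
k=6: j=0 S=56.5383 intr=80.2817 cont=77.4880 V=80.2817[EX]; j=1 S=76.3586 intr=60.4614 cont=57.6676 V=60.4614[EX]; j=2 S=103.1272 intr=33.6928 cont=30.8990 V=33.6928[EX]; j=3 S=139.2800 intr=0.0000 cont=7.7872 V=7.7872[hold]; j=4 S=188.1067 intr=0.0000 cont=0.0000 V=0.0000[hold]; j=5 S=254.0502 intr=0.0000 cont=0.0000 V=0.0000[hold]; j=6 S=343.1113 intr=0.0000 cont=0.0000 V=0.0000[hold]  S*(6)=103.1272
k=5: j=0 S=65.7053 intr=71.1147 cont=68.3210 V=71.1147[EX]; j=1 S=88.7392 intr=48.0808 cont=45.2870 V=48.0808[EX]; j=2 S=119.8481 intr=16.9719 cont=19.5144 V=19.5144[hold]; j=3 S=161.8626 intr=0.0000 cont=3.5730 V=3.5730[hold]; j=4 S=218.6059 intr=0.0000 cont=0.0000 V=0.0000[hold]; j=5 S=295.2414 intr=0.0000 cont=0.0000 V=0.0000[hold]  S*(5)=88.7392
k=4: j=0 S=76.3586 intr=60.4614 cont=57.6676 V=60.4614[EX]; j=1 S=103.1272 intr=33.6928 cont=32.2230 V=33.6928[EX]; j=2 S=139.2800 intr=0.0000 cont=10.8144 V=10.8144[hold]; j=3 S=188.1067 intr=0.0000 cont=1.6394 V=1.6394[hold]; j=4 S=254.0502 intr=0.0000 cont=0.0000 V=0.0000[hold]  S*(4)=103.1272
k=3: j=0 S=88.7392 intr=48.0808 cont=45.2870 V=48.0808[EX]; j=1 S=119.8481 intr=16.9719 cont=21.0908 V=21.0908[hold]; j=2 S=161.8626 intr=0.0000 cont=5.8157 V=5.8157[hold]; j=3 S=218.6059 intr=0.0000 cont=0.7522 V=0.7522[hold]  S*(3)=88.7392
k=2: j=0 S=103.1272 intr=33.6928 cont=33.0439 V=33.6928[EX]; j=1 S=139.2800 intr=0.0000 cont=12.7056 V=12.7056[hold]; j=2 S=188.1067 intr=0.0000 cont=3.0601 V=3.0601[hold]  S*(2)=103.1272
k=1: j=0 S=119.8481 intr=16.9719 cont=22.0757 V=22.0757[hold]; j=1 S=161.8626 intr=0.0000 cont=7.4232 V=7.4232[hold]  S*(1)=-
k=0: j=0 S=139.2800 intr=0.0000 cont=13.9946 V=13.9946[hold]  S*(0)=-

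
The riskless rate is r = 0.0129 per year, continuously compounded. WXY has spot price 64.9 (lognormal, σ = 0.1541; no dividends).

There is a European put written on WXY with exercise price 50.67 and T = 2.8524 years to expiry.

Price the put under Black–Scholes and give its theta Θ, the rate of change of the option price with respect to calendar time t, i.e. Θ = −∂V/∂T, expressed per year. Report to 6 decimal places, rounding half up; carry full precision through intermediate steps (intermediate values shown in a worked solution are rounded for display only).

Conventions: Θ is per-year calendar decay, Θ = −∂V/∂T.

price = 1.015017
Θ = -0.453652

σ√T = 0.1541·√2.8524 = 0.260260
d₁ = (ln(S/K) + (r+σ²/2)T) / (σ√T) = (ln(64.9/50.67) + (0.0129+0.1541²/2)·2.8524) / 0.260260 = (0.247514 + 0.070664) / 0.260260 = 1.222535
d₂ = d₁ − σ√T = 1.222535 − 0.260260 = 0.962275
e^{−rT} = 0.963873
N(−d₁) = 0.110753,  N(−d₂) = 0.167956
Put price V = K·e^{−rT}·N(−d₂) − S·N(−d₁) = 8.202867 − 7.187850 = 1.015017
φ(d₁) = (1/√(2π))·e^{−d₁²/2} = 0.188957
Θ = −S·φ(d₁)·σ/(2√T) + r·K·e^{−rT}·N(−d₂) = −0.559469 + 0.105817 = -0.453652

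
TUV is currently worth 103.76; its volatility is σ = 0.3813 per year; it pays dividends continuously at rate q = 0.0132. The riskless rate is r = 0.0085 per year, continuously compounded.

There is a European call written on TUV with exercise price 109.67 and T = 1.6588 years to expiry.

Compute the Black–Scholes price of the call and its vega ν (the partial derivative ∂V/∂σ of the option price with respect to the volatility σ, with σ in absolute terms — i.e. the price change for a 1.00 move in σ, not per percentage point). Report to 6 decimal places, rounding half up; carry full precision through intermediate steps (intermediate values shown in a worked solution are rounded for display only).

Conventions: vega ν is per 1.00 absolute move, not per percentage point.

price = 17.186082
ν = 51.803808

σ√T = 0.3813·√1.6588 = 0.491093
d₁ = (ln(S/K) + (r−q+σ²/2)T) / (σ√T) = (ln(103.76/109.67) + (0.0085−0.0132+0.3813²/2)·1.6588) / 0.491093 = (-0.055395 + 0.112790) / 0.491093 = 0.116871
d₂ = d₁ − σ√T = 0.116871 − 0.491093 = -0.374222
e^{−rT} = 0.985999
e^{−qT} = 0.978342
N(d₁) = 0.546519,  N(d₂) = 0.354120
Call price V = S·e^{−qT}·N(d₁) − K·e^{−rT}·N(d₂) = 55.478630 − 38.292549 = 17.186082
φ(d₁) = (1/√(2π))·e^{−d₁²/2} = 0.396227
ν = S·e^{−qT}·φ(d₁)·√T = 51.803808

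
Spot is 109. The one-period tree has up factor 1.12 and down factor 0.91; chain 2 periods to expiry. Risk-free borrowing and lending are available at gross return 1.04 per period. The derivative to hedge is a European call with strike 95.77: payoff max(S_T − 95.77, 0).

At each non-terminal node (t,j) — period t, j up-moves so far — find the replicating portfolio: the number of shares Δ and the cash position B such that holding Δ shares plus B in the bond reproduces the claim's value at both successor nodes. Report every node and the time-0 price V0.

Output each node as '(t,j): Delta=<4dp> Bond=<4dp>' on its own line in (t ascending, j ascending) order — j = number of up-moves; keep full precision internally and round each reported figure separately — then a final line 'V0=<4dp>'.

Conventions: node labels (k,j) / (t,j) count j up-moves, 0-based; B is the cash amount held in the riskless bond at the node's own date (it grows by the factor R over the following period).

(0,0): Delta=0.9119 Bond=-78.1999
(1,0): Delta=0.7356 Bond=-63.8450
(1,1): Delta=1.0000 Bond=-92.0865
V0=21.1942

Risk-neutral probability p* = (R−d)/(u−d) = (1.04−0.91)/(1.12−0.91) = 0.6190.
Expiry values: V(2,0)=0.0000, V(2,1)=15.3228, V(2,2)=40.9596
Node (1,0) S=99.1900: V=(p*·15.3228+(1−p*)·0.0000)/1.04=9.1207; Δ=(15.3228−0.0000)/(111.0928−90.2629)=0.7356; B=V−Δ·S=-63.8450
Node (1,1) S=122.0800: V=(p*·40.9596+(1−p*)·15.3228)/1.04=29.9935; Δ=(40.9596−15.3228)/(136.7296−111.0928)=1.0000; B=V−Δ·S=-92.0865
Node (0,0) S=109.0000: V=(p*·29.9935+(1−p*)·9.1207)/1.04=21.1942; Δ=(29.9935−9.1207)/(122.0800−99.1900)=0.9119; B=V−Δ·S=-78.1999
Sanity check at the root: Δ(0,0)·S0 + B(0,0) reproduces V0 = 21.1942.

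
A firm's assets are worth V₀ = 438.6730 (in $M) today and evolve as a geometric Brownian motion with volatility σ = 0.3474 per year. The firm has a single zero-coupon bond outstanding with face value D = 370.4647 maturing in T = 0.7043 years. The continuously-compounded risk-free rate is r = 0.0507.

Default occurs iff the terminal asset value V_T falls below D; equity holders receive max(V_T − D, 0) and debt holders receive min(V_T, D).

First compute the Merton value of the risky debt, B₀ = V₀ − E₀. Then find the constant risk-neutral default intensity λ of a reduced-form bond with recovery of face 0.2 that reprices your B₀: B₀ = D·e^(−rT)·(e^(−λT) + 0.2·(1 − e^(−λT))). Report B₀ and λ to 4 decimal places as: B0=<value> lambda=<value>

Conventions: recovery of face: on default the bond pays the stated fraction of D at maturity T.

Apply the equity-as-call identities (strike 370.4647, horizon 0.7043 years):
d₁ = [ln(V₀/D) + (r + σ²/2)T] / (σ√T)
   = [ln(438.6730/370.4647) + (0.0507 + 0.5·0.3474²)·0.7043] / (0.3474·√0.7043)
   = [0.168996 + 0.078208] / 0.291547 = 0.847904
d₂ = d₁ − σ√T = 0.847904 − 0.291547 = 0.556357
N(d₁) = 0.801754,  N(d₂) = 0.711017,  e^(−rT) = 0.964922
E₀ = V₀·N(d₁) − D·e^(−rT)·N(d₂)
   = 438.6730·0.801754 − 370.4647·0.964922·0.711017 = 97.541191
B₀ = V₀ − E₀ = 438.6730 − 97.541191 = 341.131809
e^(−λT) = (B₀·e^(rT)/D − 0.2)/(1 − 0.2) = (341.1318·1.036353/370.4647 − 0.2)/0.8 = 0.94287017
λ = −ln(0.94287017)/0.7043 = 0.083525

B0=341.1318 lambda=0.0835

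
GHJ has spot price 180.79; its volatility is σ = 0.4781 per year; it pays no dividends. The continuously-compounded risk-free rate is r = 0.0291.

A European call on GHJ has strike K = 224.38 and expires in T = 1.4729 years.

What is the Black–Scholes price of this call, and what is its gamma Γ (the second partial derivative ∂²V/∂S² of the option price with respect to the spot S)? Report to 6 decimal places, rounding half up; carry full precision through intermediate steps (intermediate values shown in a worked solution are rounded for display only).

price = 30.017355
Γ = 0.003803

σ√T = 0.4781·√1.4729 = 0.580237
d₁ = (ln(S/K) + (r+σ²/2)T) / (σ√T) = (ln(180.79/224.38) + (0.0291+0.4781²/2)·1.4729) / 0.580237 = (-0.216005 + 0.211199) / 0.580237 = -0.008283
d₂ = d₁ − σ√T = -0.008283 − 0.580237 = -0.588520
e^{−rT} = 0.958044
N(d₁) = 0.496696,  N(d₂) = 0.278092
Call price V = S·N(d₁) − K·e^{−rT}·N(d₂) = 89.797602 − 59.780247 = 30.017355
φ(d₁) = (1/√(2π))·e^{−d₁²/2} = 0.398929
Γ = φ(d₁) / (S·σ·√T) = 0.003803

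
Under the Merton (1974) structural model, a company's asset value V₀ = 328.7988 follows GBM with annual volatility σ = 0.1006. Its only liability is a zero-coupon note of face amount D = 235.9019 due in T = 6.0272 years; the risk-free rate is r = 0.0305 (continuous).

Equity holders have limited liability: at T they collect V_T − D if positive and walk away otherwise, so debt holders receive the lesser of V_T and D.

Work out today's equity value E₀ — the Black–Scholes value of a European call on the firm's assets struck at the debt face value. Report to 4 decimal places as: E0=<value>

Equity is a call on the firm's assets struck at D = 235.9019:
d₁ = [ln(V₀/D) + (r + σ²/2)T] / (σ√T)
   = [ln(328.7988/235.9019) + (0.0305 + 0.5·0.1006²)·6.0272] / (0.1006·√6.0272)
   = [0.332030 + 0.214328] / 0.246977 = 2.212187
d₂ = d₁ − σ√T = 2.212187 − 0.246977 = 1.965210
N(d₁) = 0.986523,  N(d₂) = 0.975305,  e^(−rT) = 0.832078
E₀ = V₀·N(d₁) − D·e^(−rT)·N(d₂)
   = 328.7988·0.986523 − 235.9019·0.832078·0.975305 = 132.926277

E0=132.9263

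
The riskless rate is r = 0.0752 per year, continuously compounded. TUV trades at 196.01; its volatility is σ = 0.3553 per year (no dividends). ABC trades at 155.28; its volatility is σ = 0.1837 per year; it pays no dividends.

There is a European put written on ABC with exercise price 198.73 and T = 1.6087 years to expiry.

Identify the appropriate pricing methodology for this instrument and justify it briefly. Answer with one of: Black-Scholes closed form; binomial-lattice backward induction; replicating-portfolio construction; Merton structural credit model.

Key observation: a European-exercise option on ABC struck at 198.73 — a GBM underlying with constant parameters — admits an analytic price: the data contain no early exercise, no discrete tree, no debt structure.

framework: Black-Scholes closed form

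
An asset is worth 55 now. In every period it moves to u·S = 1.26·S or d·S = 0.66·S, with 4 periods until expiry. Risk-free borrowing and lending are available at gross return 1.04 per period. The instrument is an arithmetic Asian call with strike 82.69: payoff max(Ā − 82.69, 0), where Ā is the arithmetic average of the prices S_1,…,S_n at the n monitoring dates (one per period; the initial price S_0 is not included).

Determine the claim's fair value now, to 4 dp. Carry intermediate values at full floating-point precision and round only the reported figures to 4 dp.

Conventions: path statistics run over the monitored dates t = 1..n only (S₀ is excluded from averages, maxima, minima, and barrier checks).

Risk-neutral up-probability p* = (R−d)/(u−d) = (1.04−0.66)/(1.26−0.66) = 0.6333; the claim prices as the p*-weighted sum of path payoffs discounted by R^4.
Enumerate all 2^4 = 16 price paths (U = up ×1.26, D = down ×0.66); each path with k up-moves has probability p*^k·(1−p*)^(4−k).
DDDD: Ā=21.6266, payoff=0.0000, prob=0.018075
UDDD: Ā=41.2871, payoff=0.0000, prob=0.031221
DUDD: Ā=33.0371, payoff=0.0000, prob=0.031221
UUDD: Ā=63.0709, payoff=0.0000, prob=0.053927
DDUD: Ā=27.5921, payoff=0.0000, prob=0.031221
UDUD: Ā=52.6759, payoff=0.0000, prob=0.053927
DUUD: Ā=44.4259, payoff=0.0000, prob=0.053927
UUUD: Ā=84.8131, payoff=2.1231, prob=0.093147
DDDU: Ā=23.9984, payoff=0.0000, prob=0.031221
UDDU: Ā=45.8152, payoff=0.0000, prob=0.053927
DUDU: Ā=37.5652, payoff=0.0000, prob=0.053927
UUDU: Ā=71.7154, payoff=0.0000, prob=0.093147
DDUU: Ā=32.1202, payoff=0.0000, prob=0.053927
UDUU: Ā=61.3204, payoff=0.0000, prob=0.093147
DUUU: Ā=53.0704, payoff=0.0000, prob=0.093147
UUUU: Ā=101.3162, payoff=18.6262, prob=0.160890
Price = Σ prob·payoff / R^4 = 3.194528 / 1.169859 = 2.7307

price = 2.7307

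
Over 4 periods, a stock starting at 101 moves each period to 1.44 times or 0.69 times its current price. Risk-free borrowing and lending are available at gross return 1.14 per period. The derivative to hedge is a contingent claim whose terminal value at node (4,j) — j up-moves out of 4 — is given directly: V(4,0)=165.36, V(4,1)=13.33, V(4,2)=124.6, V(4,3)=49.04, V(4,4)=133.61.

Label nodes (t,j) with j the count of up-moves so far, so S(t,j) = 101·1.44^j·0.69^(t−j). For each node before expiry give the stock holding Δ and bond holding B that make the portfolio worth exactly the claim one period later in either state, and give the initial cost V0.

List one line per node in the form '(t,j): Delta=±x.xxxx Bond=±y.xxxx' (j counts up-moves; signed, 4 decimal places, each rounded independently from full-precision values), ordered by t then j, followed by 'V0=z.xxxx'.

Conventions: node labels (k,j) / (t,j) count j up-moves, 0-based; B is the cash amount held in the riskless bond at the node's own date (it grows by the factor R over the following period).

No-arbitrage ⇒ martingale measure with p* = (R−d)/(u−d) = 0.6000.
Expiry values: V(4,0)=165.3600, V(4,1)=13.3300, V(4,2)=124.6000, V(4,3)=49.0400, V(4,4)=133.6100
(3,0): S=33.1794. Δ = (V_up−V_dn)/(S_up−S_dn) = (13.3300−165.3600)/(47.7783−22.8938) = -6.1094. V = [p*·13.3300 + (1−p*)·165.3600]/1.14 = 65.0368. B = V − Δ·S = 267.7435.
(3,1): S=69.2440. Δ = (V_up−V_dn)/(S_up−S_dn) = (124.6000−13.3300)/(99.7113−47.7783) = 2.1426. V = [p*·124.6000 + (1−p*)·13.3300]/1.14 = 70.2561. B = V − Δ·S = -78.1039.
(3,2): S=144.5092. Δ = (V_up−V_dn)/(S_up−S_dn) = (49.0400−124.6000)/(208.0932−99.7113) = -0.6972. V = [p*·49.0400 + (1−p*)·124.6000]/1.14 = 69.5298. B = V − Δ·S = 170.2765.
(3,3): S=301.5844. Δ = (V_up−V_dn)/(S_up−S_dn) = (133.6100−49.0400)/(434.2815−208.0932) = 0.3739. V = [p*·133.6100 + (1−p*)·49.0400]/1.14 = 87.5281. B = V − Δ·S = -25.2319.
(2,0): S=48.0861. Δ = (V_up−V_dn)/(S_up−S_dn) = (70.2561−65.0368)/(69.2440−33.1794) = 0.1447. V = [p*·70.2561 + (1−p*)·65.0368]/1.14 = 59.7969. B = V − Δ·S = 52.8378.
(2,1): S=100.3536. Δ = (V_up−V_dn)/(S_up−S_dn) = (69.5298−70.2561)/(144.5092−69.2440) = -0.0097. V = [p*·69.5298 + (1−p*)·70.2561]/1.14 = 61.2459. B = V − Δ·S = 62.2143.
(2,2): S=209.4336. Δ = (V_up−V_dn)/(S_up−S_dn) = (87.5281−69.5298)/(301.5844−144.5092) = 0.1146. V = [p*·87.5281 + (1−p*)·69.5298]/1.14 = 70.4638. B = V − Δ·S = 46.4662.
(1,0): S=69.6900. Δ = (V_up−V_dn)/(S_up−S_dn) = (61.2459−59.7969)/(100.3536−48.0861) = 0.0277. V = [p*·61.2459 + (1−p*)·59.7969]/1.14 = 53.2161. B = V − Δ·S = 51.2840.
(1,1): S=145.4400. Δ = (V_up−V_dn)/(S_up−S_dn) = (70.4638−61.2459)/(209.4336−100.3536) = 0.0845. V = [p*·70.4638 + (1−p*)·61.2459]/1.14 = 58.5760. B = V − Δ·S = 46.2855.
(0,0): S=101.0000. Δ = (V_up−V_dn)/(S_up−S_dn) = (58.5760−53.2161)/(145.4400−69.6900) = 0.0708. V = [p*·58.5760 + (1−p*)·53.2161]/1.14 = 49.5018. B = V − Δ·S = 42.3552.
Verification: the root portfolio costs Δ(0,0)·S0 + B(0,0) = 49.5018, matching V0.

(0,0): Delta=0.0708 Bond=42.3552
(1,0): Delta=0.0277 Bond=51.2840
(1,1): Delta=0.0845 Bond=46.2855
(2,0): Delta=0.1447 Bond=52.8378
(2,1): Delta=-0.0097 Bond=62.2143
(2,2): Delta=0.1146 Bond=46.4662
(3,0): Delta=-6.1094 Bond=267.7435
(3,1): Delta=2.1426 Bond=-78.1039
(3,2): Delta=-0.6972 Bond=170.2765
(3,3): Delta=0.3739 Bond=-25.2319
V0=49.5018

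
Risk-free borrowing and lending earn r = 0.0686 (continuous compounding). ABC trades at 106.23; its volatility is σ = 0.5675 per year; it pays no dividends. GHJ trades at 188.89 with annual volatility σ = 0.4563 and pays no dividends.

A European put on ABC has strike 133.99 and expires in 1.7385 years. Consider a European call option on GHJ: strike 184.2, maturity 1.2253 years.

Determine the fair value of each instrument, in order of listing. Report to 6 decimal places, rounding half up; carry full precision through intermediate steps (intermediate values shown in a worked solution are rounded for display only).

price(ABC put K=133.99) = 39.541911
price(GHJ call K=184.2) = 46.296126

[ABC put K=133.99]
σ√T = 0.5675·√1.7385 = 0.748261
d₁ = (ln(S/K) + (r+σ²/2)T) / (σ√T) = (ln(106.23/133.99) + (0.0686+0.5675²/2)·1.7385) / 0.748261 = (-0.232159 + 0.399208) / 0.748261 = 0.223251
d₂ = d₁ − σ√T = 0.223251 − 0.748261 = -0.525010
e^{−rT} = 0.887576
N(−d₁) = 0.411670,  N(−d₂) = 0.700212
price = K·e^{−rT}·N(−d₂) − S·N(−d₁) = 83.273633 − 43.731722 = 39.541911
[GHJ call K=184.2]
σ√T = 0.4563·√1.2253 = 0.505093
d₁ = (ln(S/K) + (r+σ²/2)T) / (σ√T) = (ln(188.89/184.2) + (0.0686+0.4563²/2)·1.2253) / 0.505093 = (0.025143 + 0.211615) / 0.505093 = 0.468741
d₂ = d₁ − σ√T = 0.468741 − 0.505093 = -0.036352
e^{−rT} = 0.919380
N(d₁) = 0.680373,  N(d₂) = 0.485501
price = S·N(d₁) − K·e^{−rT}·N(d₂) = 128.515580 − 82.219453 = 46.296126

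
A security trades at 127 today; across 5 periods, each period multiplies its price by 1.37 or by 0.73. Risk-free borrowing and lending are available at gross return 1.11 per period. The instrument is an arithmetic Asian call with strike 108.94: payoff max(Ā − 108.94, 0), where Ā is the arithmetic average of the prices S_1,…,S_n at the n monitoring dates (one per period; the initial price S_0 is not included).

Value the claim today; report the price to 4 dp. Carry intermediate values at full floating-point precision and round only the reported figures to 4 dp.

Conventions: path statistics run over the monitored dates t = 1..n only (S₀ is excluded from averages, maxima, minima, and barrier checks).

No-arbitrage gives p* = (R−d)/(u−d) = 0.5938: enumerate every path, weight its payoff by its p*-probability, and discount by R^5.
Enumerate all 2^5 = 32 price paths (U = up ×1.37, D = down ×0.73); each path with k up-moves has probability p*^k·(1−p*)^(5−k).
DDDDD: Ā=54.4374, payoff=0.0000, prob=0.011065
UDDDD: Ā=102.1634, payoff=0.0000, prob=0.016172
DUDDD: Ā=85.9074, payoff=0.0000, prob=0.016172
UUDDD: Ā=161.2235, payoff=52.2835, prob=0.023637
DDUDD: Ā=74.0405, payoff=0.0000, prob=0.016172
UDUDD: Ā=138.9528, payoff=30.0128, prob=0.023637
DUUDD: Ā=122.6968, payoff=13.7568, prob=0.023637
UUUDD: Ā=230.2666, payoff=121.3266, prob=0.034546
DDDUD: Ā=65.3777, payoff=0.0000, prob=0.016172
UDDUD: Ā=122.6952, payoff=13.7552, prob=0.023637
DUDUD: Ā=106.4392, payoff=0.0000, prob=0.023637
UUDUD: Ā=199.7557, payoff=90.8157, prob=0.034546
DDUUD: Ā=94.5723, payoff=0.0000, prob=0.023637
UDUUD: Ā=177.4850, payoff=68.5450, prob=0.034546
DUUUD: Ā=161.2290, payoff=52.2890, prob=0.034546
UUUUD: Ā=302.5805, payoff=193.6405, prob=0.050490
DDDDU: Ā=59.0539, payoff=0.0000, prob=0.016172
UDDDU: Ā=110.8271, payoff=1.8871, prob=0.023637
DUDDU: Ā=94.5711, payoff=0.0000, prob=0.023637
UUDDU: Ā=177.4828, payoff=68.5428, prob=0.034546
DDUDU: Ā=82.7042, payoff=0.0000, prob=0.023637
UDUDU: Ā=155.2121, payoff=46.2721, prob=0.034546
DUUDU: Ā=138.9561, payoff=30.0161, prob=0.034546
UUUDU: Ā=260.7806, payoff=151.8406, prob=0.050490
DDDUU: Ā=74.0414, payoff=0.0000, prob=0.023637
UDDUU: Ā=138.9544, payoff=30.0144, prob=0.034546
DUDUU: Ā=122.6984, payoff=13.7584, prob=0.034546
UUDUU: Ā=230.2697, payoff=121.3297, prob=0.050490
DDUUU: Ā=110.8316, payoff=1.8916, prob=0.034546
UDUUU: Ā=207.9989, payoff=99.0589, prob=0.050490
DUUUU: Ā=191.7429, payoff=82.8029, prob=0.050490
UUUUU: Ā=359.8463, payoff=250.9063, prob=0.073794
Price = Σ prob·payoff / R^5 = 71.990885 / 1.685058 = 42.7231

price = 42.7231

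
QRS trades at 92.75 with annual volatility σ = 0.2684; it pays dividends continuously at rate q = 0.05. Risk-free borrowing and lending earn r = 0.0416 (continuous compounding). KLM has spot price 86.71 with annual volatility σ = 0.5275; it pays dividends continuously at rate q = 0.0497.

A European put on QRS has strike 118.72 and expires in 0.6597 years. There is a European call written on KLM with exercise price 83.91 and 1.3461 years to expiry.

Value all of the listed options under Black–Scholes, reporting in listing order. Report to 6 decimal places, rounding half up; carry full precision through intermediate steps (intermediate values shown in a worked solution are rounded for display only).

price(QRS put K=118.72) = 27.117149
price(KLM call K=83.91) = 20.176031

[QRS put K=118.72]
σ√T = 0.2684·√0.6597 = 0.218000
d₁ = (ln(S/K) + (r−q+σ²/2)T) / (σ√T) = (ln(92.75/118.72) + (0.0416−0.05+0.2684²/2)·0.6597) / 0.218000 = (-0.246860 + 0.018220) / 0.218000 = -1.048807
d₂ = d₁ − σ√T = -1.048807 − 0.218000 = -1.266807
e^{−rT} = 0.972930
e^{−qT} = 0.967553
N(−d₁) = 0.852867,  N(−d₂) = 0.897388
price = K·e^{−rT}·N(−d₂) − S·e^{−qT}·N(−d₁) = 103.653867 − 76.536718 = 27.117149
[KLM call K=83.91]
σ√T = 0.5275·√1.3461 = 0.612014
d₁ = (ln(S/K) + (r−q+σ²/2)T) / (σ√T) = (ln(86.71/83.91) + (0.0416−0.0497+0.5275²/2)·1.3461) / 0.612014 = (0.032824 + 0.176377) / 0.612014 = 0.341825
d₂ = d₁ − σ√T = 0.341825 − 0.612014 = -0.270189
e^{−rT} = 0.945541
e^{−qT} = 0.935288
N(d₁) = 0.633759,  N(d₂) = 0.393507
price = S·e^{−qT}·N(d₁) − K·e^{−rT}·N(d₂) = 51.397055 − 31.221024 = 20.176031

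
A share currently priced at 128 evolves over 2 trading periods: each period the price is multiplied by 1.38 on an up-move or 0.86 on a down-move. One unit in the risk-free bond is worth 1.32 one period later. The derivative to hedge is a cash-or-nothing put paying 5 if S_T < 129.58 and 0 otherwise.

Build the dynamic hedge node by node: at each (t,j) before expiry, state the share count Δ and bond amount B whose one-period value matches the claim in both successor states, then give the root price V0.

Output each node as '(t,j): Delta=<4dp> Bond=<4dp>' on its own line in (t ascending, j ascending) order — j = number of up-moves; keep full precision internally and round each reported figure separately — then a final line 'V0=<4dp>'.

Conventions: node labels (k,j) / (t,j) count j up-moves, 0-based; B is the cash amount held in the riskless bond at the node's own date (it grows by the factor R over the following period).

Under the risk-neutral measure, an up-move has probability p* = (R−d)/(u−d) = 0.8846 and values discount at R = 1.32.
Expiry values: V(2,0)=5.0000, V(2,1)=0.0000, V(2,2)=0.0000
  t=1,j=0: stock 110.0800 → up 151.9104 (V=0.0000), down 94.6688 (V=5.0000). Price 0.4371; hedge Δ=-0.0873, bond B=10.0524.
  t=1,j=1: stock 176.6400 → up 243.7632 (V=0.0000), down 151.9104 (V=0.0000). Price 0.0000; hedge Δ=0.0000, bond B=0.0000.
  t=0,j=0: stock 128.0000 → up 176.6400 (V=0.0000), down 110.0800 (V=0.4371). Price 0.0382; hedge Δ=-0.0066, bond B=0.8787.
Check: Δ(0,0)·S0 + B(0,0) = 0.0382 = V0.

(0,0): Delta=-0.0066 Bond=0.8787
(1,0): Delta=-0.0873 Bond=10.0524
(1,1): Delta=0.0000 Bond=0.0000
V0=0.0382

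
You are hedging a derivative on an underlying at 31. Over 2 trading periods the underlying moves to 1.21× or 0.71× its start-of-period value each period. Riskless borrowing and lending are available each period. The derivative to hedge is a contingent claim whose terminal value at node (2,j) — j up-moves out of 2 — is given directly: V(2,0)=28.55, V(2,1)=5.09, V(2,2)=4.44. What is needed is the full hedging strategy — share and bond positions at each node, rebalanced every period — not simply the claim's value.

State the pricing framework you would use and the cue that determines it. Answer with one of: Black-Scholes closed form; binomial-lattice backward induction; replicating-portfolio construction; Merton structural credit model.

Key observation: the mandate to exhibit the hedge at every date and state singles out the replicating-portfolio construction on the 2-period tree with factors 1.21 and 0.71 from 31.

framework: replicating-portfolio construction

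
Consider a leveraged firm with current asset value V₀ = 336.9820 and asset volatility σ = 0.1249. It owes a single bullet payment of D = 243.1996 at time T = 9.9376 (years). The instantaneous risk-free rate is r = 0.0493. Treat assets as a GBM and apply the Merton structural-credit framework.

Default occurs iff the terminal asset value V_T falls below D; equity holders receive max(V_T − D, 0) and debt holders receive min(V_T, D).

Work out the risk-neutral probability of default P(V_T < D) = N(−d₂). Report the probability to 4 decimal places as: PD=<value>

PD=0.0303

Equity is a call on the firm's assets struck at D = 243.1996:
d₁ = [ln(V₀/D) + (r + σ²/2)T] / (σ√T)
   = [ln(336.9820/243.1996) + (0.0493 + 0.5·0.1249²)·9.9376] / (0.1249·√9.9376)
   = [0.326147 + 0.567437] / 0.393734 = 2.269511
d₂ = d₁ − σ√T = 2.269511 − 0.393734 = 1.875776
risk-neutral PD = N(−d₂) = N(-1.875776) = 0.030343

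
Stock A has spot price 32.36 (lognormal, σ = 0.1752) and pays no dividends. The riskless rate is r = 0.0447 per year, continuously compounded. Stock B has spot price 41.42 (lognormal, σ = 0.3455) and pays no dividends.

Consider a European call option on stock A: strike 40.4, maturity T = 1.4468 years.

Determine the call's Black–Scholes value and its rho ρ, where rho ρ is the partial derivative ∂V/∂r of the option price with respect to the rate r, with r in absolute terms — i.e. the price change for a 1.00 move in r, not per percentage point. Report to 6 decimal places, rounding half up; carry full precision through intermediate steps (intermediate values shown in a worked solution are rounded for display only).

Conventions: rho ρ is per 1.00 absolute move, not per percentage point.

price = 0.971027
ρ = 10.807292

σ√T = 0.1752·√1.4468 = 0.210736
d₁ = (ln(S/K) + (r+σ²/2)T) / (σ√T) = (ln(32.36/40.4) + (0.0447+0.1752²/2)·1.4468) / 0.210736 = (-0.221907 + 0.086877) / 0.210736 = -0.640755
d₂ = d₁ − σ√T = -0.640755 − 0.210736 = -0.851490
e^{−rT} = 0.937375
N(d₁) = 0.260841,  N(d₂) = 0.197248
Call price V = S·N(d₁) − K·e^{−rT}·N(d₂) = 8.440817 − 7.469790 = 0.971027
ρ = K·T·e^{−rT}·N(d₂) = 10.807292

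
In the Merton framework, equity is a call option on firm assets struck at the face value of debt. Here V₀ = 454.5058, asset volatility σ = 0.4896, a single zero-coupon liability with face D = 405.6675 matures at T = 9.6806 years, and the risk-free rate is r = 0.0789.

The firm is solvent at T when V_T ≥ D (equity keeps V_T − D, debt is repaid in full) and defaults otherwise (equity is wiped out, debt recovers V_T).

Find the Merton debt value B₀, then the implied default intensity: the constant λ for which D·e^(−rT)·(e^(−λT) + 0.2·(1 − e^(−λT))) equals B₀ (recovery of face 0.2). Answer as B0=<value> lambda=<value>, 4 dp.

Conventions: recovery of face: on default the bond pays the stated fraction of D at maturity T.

B0=121.7143 lambda=0.0608

With assets at 454.5058 and a single debt payment of 405.6675 at 9.6806 years:
d₁ = [ln(V₀/D) + (r + σ²/2)T] / (σ√T)
   = [ln(454.5058/405.6675) + (0.0789 + 0.5·0.4896²)·9.6806] / (0.4896·√9.6806)
   = [0.113677 + 1.924059] / 1.523325 = 1.337689
d₂ = d₁ − σ√T = 1.337689 − 1.523325 = -0.185636
N(d₁) = 0.909501,  N(d₂) = 0.426365,  e^(−rT) = 0.465893
E₀ = V₀·N(d₁) − D·e^(−rT)·N(d₂)
   = 454.5058·0.909501 − 405.6675·0.465893·0.426365 = 332.791512
B₀ = V₀ − E₀ = 454.5058 − 332.791512 = 121.714288
e^(−λT) = (B₀·e^(rT)/D − 0.2)/(1 − 0.2) = (121.7143·2.146416/405.6675 − 0.2)/0.8 = 0.55499882
λ = −ln(0.55499882)/9.6806 = 0.060822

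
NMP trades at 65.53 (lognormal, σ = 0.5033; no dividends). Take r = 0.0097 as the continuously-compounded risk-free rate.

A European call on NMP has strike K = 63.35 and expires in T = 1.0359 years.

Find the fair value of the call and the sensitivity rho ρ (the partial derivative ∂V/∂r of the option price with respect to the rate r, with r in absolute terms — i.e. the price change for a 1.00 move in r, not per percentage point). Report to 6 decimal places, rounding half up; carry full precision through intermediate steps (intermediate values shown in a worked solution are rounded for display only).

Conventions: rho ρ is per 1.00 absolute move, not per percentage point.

price = 14.415540
ρ = 28.087203

σ√T = 0.5033·√1.0359 = 0.512255
d₁ = (ln(S/K) + (r+σ²/2)T) / (σ√T) = (ln(65.53/63.35) + (0.0097+0.5033²/2)·1.0359) / 0.512255 = (0.033833 + 0.141251) / 0.512255 = 0.341791
d₂ = d₁ − σ√T = 0.341791 − 0.512255 = -0.170464
e^{−rT} = 0.990002
N(d₁) = 0.633746,  N(d₂) = 0.432323
Call price V = S·N(d₁) − K·e^{−rT}·N(d₂) = 41.529357 − 27.113817 = 14.415540
ρ = K·T·e^{−rT}·N(d₂) = 28.087203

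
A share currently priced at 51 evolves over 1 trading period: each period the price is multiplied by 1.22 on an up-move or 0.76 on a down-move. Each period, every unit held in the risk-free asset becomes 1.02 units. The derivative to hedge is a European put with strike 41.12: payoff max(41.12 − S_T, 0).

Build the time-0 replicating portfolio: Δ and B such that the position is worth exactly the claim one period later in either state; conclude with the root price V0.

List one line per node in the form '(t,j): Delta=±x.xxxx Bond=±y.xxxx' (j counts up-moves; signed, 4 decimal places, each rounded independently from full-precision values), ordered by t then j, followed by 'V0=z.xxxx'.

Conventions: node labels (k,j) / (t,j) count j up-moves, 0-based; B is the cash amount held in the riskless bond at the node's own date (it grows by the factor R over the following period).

Risk-neutral probability p* = (R−d)/(u−d) = (1.02−0.76)/(1.22−0.76) = 0.5652.
Expiry values: V(1,0)=2.3600, V(1,1)=0.0000
  t=0,j=0: stock 51.0000 → up 62.2200 (V=0.0000), down 38.7600 (V=2.3600). Price 1.0060; hedge Δ=-0.1006, bond B=6.1364.
Sanity check at the root: Δ(0,0)·S0 + B(0,0) reproduces V0 = 1.0060.

(0,0): Delta=-0.1006 Bond=6.1364
V0=1.0060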